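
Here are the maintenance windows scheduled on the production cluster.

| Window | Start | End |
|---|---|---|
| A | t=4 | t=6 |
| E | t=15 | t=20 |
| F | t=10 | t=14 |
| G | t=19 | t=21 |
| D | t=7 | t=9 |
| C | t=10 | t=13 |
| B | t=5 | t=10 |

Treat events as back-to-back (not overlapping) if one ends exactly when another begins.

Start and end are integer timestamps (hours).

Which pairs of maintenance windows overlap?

A & B, B & D, C & F, E & G

Two intervals overlap when each starts before the other ends.
Sorted by start: A, B, D, C, F, E, G.
B starts before A ends → A and B overlap.
D starts after A ends — done with A.
D starts before B ends → B and D overlap.
C starts exactly when B ends (back-to-back, no overlap) — done with B.
C starts after D ends — done with D.
F starts before C ends → C and F overlap.
E starts after C ends — done with C.
E starts after F ends — done with F.
G starts before E ends → E and G overlap.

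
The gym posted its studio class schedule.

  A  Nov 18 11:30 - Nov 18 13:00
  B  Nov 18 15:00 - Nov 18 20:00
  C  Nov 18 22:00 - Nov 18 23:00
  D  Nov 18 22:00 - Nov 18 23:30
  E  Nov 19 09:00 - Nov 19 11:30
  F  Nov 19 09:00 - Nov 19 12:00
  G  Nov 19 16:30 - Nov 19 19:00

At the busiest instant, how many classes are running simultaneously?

2

Sort all start/end points and keep a running count:
Nov 18 11:30 start A → 1
Nov 18 13:00 end A → 0
Nov 18 15:00 start B → 1
Nov 18 20:00 end B → 0
Nov 18 22:00 start C → 1
Nov 18 22:00 start D → 2
Nov 18 23:00 end C → 1
Nov 18 23:30 end D → 0
Nov 19 09:00 start E → 1
Nov 19 09:00 start F → 2
Nov 19 11:30 end E → 1
Nov 19 12:00 end F → 0
Nov 19 16:30 start G → 1
Nov 19 19:00 end G → 0
Peak is 2, at Nov 18 22:00 (C, D).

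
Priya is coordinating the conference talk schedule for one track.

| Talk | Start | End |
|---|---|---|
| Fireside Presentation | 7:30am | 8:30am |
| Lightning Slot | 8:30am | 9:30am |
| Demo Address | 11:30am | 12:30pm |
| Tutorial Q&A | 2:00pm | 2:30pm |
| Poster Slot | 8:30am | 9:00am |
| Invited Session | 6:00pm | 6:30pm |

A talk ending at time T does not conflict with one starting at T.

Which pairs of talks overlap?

Sorted by start: Fireside Presentation, Lightning Slot, Poster Slot, Demo Address, Tutorial Q&A, Invited Session.
Lightning Slot starts exactly when Fireside Presentation ends (back-to-back, no overlap); Fireside Presentation is clear from here.
Poster Slot starts before Lightning Slot ends → Lightning Slot and Poster Slot overlap.
Demo Address starts after Lightning Slot ends; Lightning Slot is clear from here.
Demo Address starts after Poster Slot ends; Poster Slot is clear from here.
Tutorial Q&A starts after Demo Address ends; Demo Address is clear from here.
Invited Session starts after Tutorial Q&A ends.

Lightning Slot & Poster Slot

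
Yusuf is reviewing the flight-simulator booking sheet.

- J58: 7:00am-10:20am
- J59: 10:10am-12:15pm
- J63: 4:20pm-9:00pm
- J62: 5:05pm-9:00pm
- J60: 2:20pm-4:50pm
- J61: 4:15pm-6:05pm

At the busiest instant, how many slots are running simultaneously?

Sort all start/end points and keep a running count:
7:00am start J58 → 1
10:10am start J59 → 2
10:20am end J58 → 1
12:15pm end J59 → 0
2:20pm start J60 → 1
4:15pm start J61 → 2
4:20pm start J63 → 3
4:50pm end J60 → 2
5:05pm start J62 → 3
6:05pm end J61 → 2
9:00pm end J62 → 1
9:00pm end J63 → 0
Peak is 3, at 4:20pm (J60, J61, J63).

3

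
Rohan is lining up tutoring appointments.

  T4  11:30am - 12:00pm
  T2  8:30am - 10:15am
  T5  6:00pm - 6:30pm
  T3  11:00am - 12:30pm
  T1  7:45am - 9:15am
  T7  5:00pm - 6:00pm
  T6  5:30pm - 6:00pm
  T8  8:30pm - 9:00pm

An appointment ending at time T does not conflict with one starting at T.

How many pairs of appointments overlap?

3

Sorted by start: T1, T2, T3, T4, T7, T6, T5, T8.
T2 starts before T1 ends → T1 and T2 overlap.
T3 starts after T1 ends, so nothing later overlaps T1 either.
T3 starts after T2 ends, so nothing later overlaps T2 either.
T4 starts before T3 ends → T3 and T4 overlap.
T7 starts after T3 ends, so nothing later overlaps T3 either.
T7 starts after T4 ends, so nothing later overlaps T4 either.
T6 starts before T7 ends → T7 and T6 overlap.
T5 starts exactly when T7 ends (back-to-back, no overlap), so nothing later overlaps T7 either.
T5 starts exactly when T6 ends (back-to-back, no overlap), so nothing later overlaps T6 either.
T8 starts after T5 ends.
Overlapping pairs: T1 & T2, T3 & T4, T6 & T7 — 3 in total.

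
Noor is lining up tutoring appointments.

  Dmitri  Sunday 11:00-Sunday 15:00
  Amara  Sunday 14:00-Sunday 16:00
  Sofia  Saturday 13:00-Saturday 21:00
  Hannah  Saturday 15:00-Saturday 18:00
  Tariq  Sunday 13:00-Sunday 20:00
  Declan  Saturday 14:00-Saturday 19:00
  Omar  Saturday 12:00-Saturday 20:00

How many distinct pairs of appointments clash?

Two intervals overlap when each starts before the other ends.
Sorted by start: Omar, Sofia, Declan, Hannah, Dmitri, Tariq, Amara.
Sofia starts before Omar ends → Omar and Sofia overlap.
Declan starts before Omar ends → Omar and Declan overlap.
Hannah starts before Omar ends → Omar and Hannah overlap.
Dmitri starts after Omar ends, so nothing later overlaps Omar either.
Declan starts before Sofia ends → Sofia and Declan overlap.
Hannah starts before Sofia ends → Sofia and Hannah overlap.
Dmitri starts after Sofia ends, so nothing later overlaps Sofia either.
Hannah starts before Declan ends → Declan and Hannah overlap.
Dmitri starts after Declan ends, so nothing later overlaps Declan either.
Dmitri starts after Hannah ends, so nothing later overlaps Hannah either.
Tariq starts before Dmitri ends → Dmitri and Tariq overlap.
Amara starts before Dmitri ends → Dmitri and Amara overlap.
Amara starts before Tariq ends → Tariq and Amara overlap.
Overlapping pairs: Amara & Dmitri, Amara & Tariq, Declan & Hannah, Declan & Omar, Declan & Sofia, Dmitri & Tariq, Hannah & Omar, Hannah & Sofia, Omar & Sofia — 9 in total.

9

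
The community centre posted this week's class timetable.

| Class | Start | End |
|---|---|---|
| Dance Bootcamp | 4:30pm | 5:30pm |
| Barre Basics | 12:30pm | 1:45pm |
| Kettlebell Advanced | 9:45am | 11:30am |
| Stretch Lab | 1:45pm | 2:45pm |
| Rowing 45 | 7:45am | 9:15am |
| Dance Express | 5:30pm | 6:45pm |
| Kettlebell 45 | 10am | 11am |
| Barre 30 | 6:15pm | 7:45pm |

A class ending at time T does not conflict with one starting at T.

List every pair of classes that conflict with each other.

Sorted by start: Rowing 45, Kettlebell Advanced, Kettlebell 45, Barre Basics, Stretch Lab, Dance Bootcamp, Dance Express, Barre 30.
Kettlebell Advanced starts after Rowing 45 ends — done with Rowing 45.
Kettlebell 45 starts before Kettlebell Advanced ends → Kettlebell Advanced and Kettlebell 45 overlap.
Barre Basics starts after Kettlebell Advanced ends — done with Kettlebell Advanced.
Barre Basics starts after Kettlebell 45 ends — done with Kettlebell 45.
Stretch Lab starts exactly when Barre Basics ends (back-to-back, no overlap) — done with Barre Basics.
Dance Bootcamp starts after Stretch Lab ends — done with Stretch Lab.
Dance Express starts exactly when Dance Bootcamp ends (back-to-back, no overlap) — done with Dance Bootcamp.
Barre 30 starts before Dance Express ends → Dance Express and Barre 30 overlap.

Barre 30 & Dance Express, Kettlebell 45 & Kettlebell Advanced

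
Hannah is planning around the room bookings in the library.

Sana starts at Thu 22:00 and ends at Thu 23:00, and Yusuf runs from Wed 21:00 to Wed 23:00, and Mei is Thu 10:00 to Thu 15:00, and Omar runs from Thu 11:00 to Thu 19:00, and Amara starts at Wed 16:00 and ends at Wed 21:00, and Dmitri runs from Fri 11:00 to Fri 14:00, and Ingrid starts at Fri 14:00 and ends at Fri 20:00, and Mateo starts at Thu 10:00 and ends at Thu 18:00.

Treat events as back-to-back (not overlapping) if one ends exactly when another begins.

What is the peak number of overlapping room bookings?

3

Sweep the timeline, counting +1 at each start and −1 at each end (ends before starts at a tie):
Wed 16:00 start Amara → 1
Wed 21:00 end Amara → 0
Wed 21:00 start Yusuf → 1
Wed 23:00 end Yusuf → 0
Thu 10:00 start Mateo → 1
Thu 10:00 start Mei → 2
Thu 11:00 start Omar → 3
Thu 15:00 end Mei → 2
Thu 18:00 end Mateo → 1
Thu 19:00 end Omar → 0
Thu 22:00 start Sana → 1
Thu 23:00 end Sana → 0
Fri 11:00 start Dmitri → 1
Fri 14:00 end Dmitri → 0
Fri 14:00 start Ingrid → 1
Fri 20:00 end Ingrid → 0
Peak is 3, at Thu 11:00 (Mateo, Mei, Omar).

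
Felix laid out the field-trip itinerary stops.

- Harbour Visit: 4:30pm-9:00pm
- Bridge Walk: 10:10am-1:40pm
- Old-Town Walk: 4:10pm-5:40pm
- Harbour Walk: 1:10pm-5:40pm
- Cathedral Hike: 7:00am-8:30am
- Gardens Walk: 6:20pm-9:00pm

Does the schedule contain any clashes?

Yes

Check each pair: they overlap iff neither finishes before the other starts.
Sorted by start: Cathedral Hike, Bridge Walk, Harbour Walk, Old-Town Walk, Harbour Visit, Gardens Walk.
Bridge Walk starts after Cathedral Hike ends, so Cathedral Hike has no further overlaps.
Harbour Walk starts before Bridge Walk ends → Bridge Walk and Harbour Walk overlap.
That's a conflict, so the schedule is not conflict-free.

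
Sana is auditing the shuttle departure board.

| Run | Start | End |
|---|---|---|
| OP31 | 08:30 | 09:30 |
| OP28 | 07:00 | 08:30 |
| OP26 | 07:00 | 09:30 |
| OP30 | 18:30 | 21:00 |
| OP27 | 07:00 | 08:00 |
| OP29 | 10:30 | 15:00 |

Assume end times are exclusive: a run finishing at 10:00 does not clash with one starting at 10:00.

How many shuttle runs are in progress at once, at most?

3

Walk through starts and ends in time order (an end at T is processed before a start at T):
07:00 start OP26 → 1
07:00 start OP27 → 2
07:00 start OP28 → 3
08:00 end OP27 → 2
08:30 end OP28 → 1
08:30 start OP31 → 2
09:30 end OP26 → 1
09:30 end OP31 → 0
10:30 start OP29 → 1
15:00 end OP29 → 0
18:30 start OP30 → 1
21:00 end OP30 → 0
Peak is 3, at 07:00 (OP26, OP27, OP28).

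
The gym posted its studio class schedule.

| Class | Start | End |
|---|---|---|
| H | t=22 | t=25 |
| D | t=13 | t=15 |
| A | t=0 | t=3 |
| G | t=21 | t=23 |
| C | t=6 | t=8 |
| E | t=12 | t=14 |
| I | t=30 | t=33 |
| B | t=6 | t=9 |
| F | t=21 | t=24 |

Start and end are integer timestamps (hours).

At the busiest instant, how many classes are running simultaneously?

3

Walk through starts and ends in time order (an end at T is processed before a start at T):
t=0 start A → 1
t=3 end A → 0
t=6 start B → 1
t=6 start C → 2
t=8 end C → 1
t=9 end B → 0
t=12 start E → 1
t=13 start D → 2
t=14 end E → 1
t=15 end D → 0
t=21 start F → 1
t=21 start G → 2
t=22 start H → 3
t=23 end G → 2
t=24 end F → 1
t=25 end H → 0
t=30 start I → 1
t=33 end I → 0
Peak is 3, at t=22 (F, G, H).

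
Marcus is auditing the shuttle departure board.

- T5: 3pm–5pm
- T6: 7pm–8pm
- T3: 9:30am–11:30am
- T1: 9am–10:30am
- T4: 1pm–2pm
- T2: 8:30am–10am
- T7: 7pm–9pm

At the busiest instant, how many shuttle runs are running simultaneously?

3

Sweep the timeline, counting +1 at each start and −1 at each end (ends before starts at a tie):
8:30am start T2 → 1
9am start T1 → 2
9:30am start T3 → 3
10am end T2 → 2
10:30am end T1 → 1
11:30am end T3 → 0
1pm start T4 → 1
2pm end T4 → 0
3pm start T5 → 1
5pm end T5 → 0
7pm start T6 → 1
7pm start T7 → 2
8pm end T6 → 1
9pm end T7 → 0
Peak is 3, at 9:30am (T1, T2, T3).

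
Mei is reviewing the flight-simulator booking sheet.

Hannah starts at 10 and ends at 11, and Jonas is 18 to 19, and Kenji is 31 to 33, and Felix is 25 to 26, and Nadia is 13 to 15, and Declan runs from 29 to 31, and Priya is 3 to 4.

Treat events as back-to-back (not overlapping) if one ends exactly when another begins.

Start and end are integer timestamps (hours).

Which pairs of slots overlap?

no conflicts

Sorted by start: Priya, Hannah, Nadia, Jonas, Felix, Declan, Kenji.
Hannah starts after Priya ends, so Priya has no further overlaps.
Nadia starts after Hannah ends, so Hannah has no further overlaps.
Jonas starts after Nadia ends, so Nadia has no further overlaps.
Felix starts after Jonas ends, so Jonas has no further overlaps.
Declan starts after Felix ends, so Felix has no further overlaps.
Kenji starts exactly when Declan ends (back-to-back, no overlap).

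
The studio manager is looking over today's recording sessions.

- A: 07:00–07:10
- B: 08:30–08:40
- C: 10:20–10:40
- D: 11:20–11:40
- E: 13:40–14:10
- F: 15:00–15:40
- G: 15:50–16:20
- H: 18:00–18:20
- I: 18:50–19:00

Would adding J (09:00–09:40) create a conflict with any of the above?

A: ends 07:10 at or before J starts 09:00 → clear.
B: ends 08:40 at or before J starts 09:00 → clear.
C: starts 10:20 at or after J ends 09:40 → clear.
D: starts 11:20 at or after J ends 09:40 → clear.
E: starts 13:40 at or after J ends 09:40 → clear.
F: starts 15:00 at or after J ends 09:40 → clear.
G: starts 15:50 at or after J ends 09:40 → clear.
H: starts 18:00 at or after J ends 09:40 → clear.
I: starts 18:50 at or after J ends 09:40 → clear.

No — it doesn't clash with anything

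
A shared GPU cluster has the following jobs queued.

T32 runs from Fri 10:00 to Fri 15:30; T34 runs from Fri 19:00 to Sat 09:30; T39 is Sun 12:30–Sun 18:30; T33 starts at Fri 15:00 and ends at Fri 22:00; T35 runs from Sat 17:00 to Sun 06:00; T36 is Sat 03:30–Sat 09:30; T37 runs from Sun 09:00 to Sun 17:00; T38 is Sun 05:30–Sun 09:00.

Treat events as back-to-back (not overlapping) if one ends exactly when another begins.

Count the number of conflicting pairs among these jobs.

5

Sorted by start: T32, T33, T34, T36, T35, T38, T37, T39.
T33 starts before T32 ends → T32 and T33 overlap.
T34 starts after T32 ends, so T32 has no further overlaps.
T34 starts before T33 ends → T33 and T34 overlap.
T36 starts after T33 ends, so T33 has no further overlaps.
T36 starts before T34 ends → T34 and T36 overlap.
T35 starts after T34 ends, so T34 has no further overlaps.
T35 starts after T36 ends, so T36 has no further overlaps.
T38 starts before T35 ends → T35 and T38 overlap.
T37 starts after T35 ends, so T35 has no further overlaps.
T37 starts exactly when T38 ends (back-to-back, no overlap), so T38 has no further overlaps.
T39 starts before T37 ends → T37 and T39 overlap.
Overlapping pairs: T32 & T33, T33 & T34, T34 & T36, T35 & T38, T37 & T39 — 5 in total.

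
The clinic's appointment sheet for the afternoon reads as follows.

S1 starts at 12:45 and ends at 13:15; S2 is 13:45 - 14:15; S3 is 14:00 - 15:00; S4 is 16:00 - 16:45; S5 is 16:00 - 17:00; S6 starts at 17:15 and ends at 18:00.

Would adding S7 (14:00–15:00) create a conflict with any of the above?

Yes — it overlaps S2, S3

S1: ends 13:15 at or before S7 starts 14:00 → clear.
S2: starts 13:45 before S7 ends 15:00, and ends 14:15 after S7 starts 14:00 → overlap.
S3: starts 14:00 before S7 ends 15:00, and ends 15:00 after S7 starts 14:00 → overlap.
S4: starts 16:00 at or after S7 ends 15:00 → clear.
S5: starts 16:00 at or after S7 ends 15:00 → clear.
S6: starts 17:15 at or after S7 ends 15:00 → clear.
S7 overlaps S2, S3.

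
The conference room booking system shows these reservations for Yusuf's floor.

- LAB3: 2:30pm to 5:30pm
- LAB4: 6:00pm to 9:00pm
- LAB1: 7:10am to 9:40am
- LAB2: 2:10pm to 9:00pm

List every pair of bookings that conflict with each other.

Check each pair: they overlap iff neither finishes before the other starts.
Sorted by start: LAB1, LAB2, LAB3, LAB4.
LAB2 starts after LAB1 ends, so nothing later overlaps LAB1 either.
LAB3 starts before LAB2 ends → LAB2 and LAB3 overlap.
LAB4 starts before LAB2 ends → LAB2 and LAB4 overlap.
LAB4 starts after LAB3 ends.

LAB2 & LAB3, LAB2 & LAB4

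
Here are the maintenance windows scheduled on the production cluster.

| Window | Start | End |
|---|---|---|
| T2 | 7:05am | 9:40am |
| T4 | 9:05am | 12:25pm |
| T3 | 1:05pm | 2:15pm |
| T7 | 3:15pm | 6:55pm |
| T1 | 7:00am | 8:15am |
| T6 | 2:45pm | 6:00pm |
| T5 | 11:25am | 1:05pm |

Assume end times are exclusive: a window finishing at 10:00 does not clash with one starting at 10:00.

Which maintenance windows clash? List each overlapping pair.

Check each pair: they overlap iff neither finishes before the other starts.
Sorted by start: T1, T2, T4, T5, T3, T6, T7.
T2 starts before T1 ends → T1 and T2 overlap.
T4 starts after T1 ends, so nothing later overlaps T1 either.
T4 starts before T2 ends → T2 and T4 overlap.
T5 starts after T2 ends, so nothing later overlaps T2 either.
T5 starts before T4 ends → T4 and T5 overlap.
T3 starts after T4 ends, so nothing later overlaps T4 either.
T3 starts exactly when T5 ends (back-to-back, no overlap), so nothing later overlaps T5 either.
T6 starts after T3 ends, so nothing later overlaps T3 either.
T7 starts before T6 ends → T6 and T7 overlap.

T1 & T2, T2 & T4, T4 & T5, T6 & T7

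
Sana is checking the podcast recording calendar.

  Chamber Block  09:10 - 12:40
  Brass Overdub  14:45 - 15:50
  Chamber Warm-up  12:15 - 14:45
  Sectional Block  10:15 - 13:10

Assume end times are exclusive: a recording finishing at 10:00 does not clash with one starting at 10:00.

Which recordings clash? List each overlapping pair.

Chamber Block & Chamber Warm-up, Chamber Block & Sectional Block, Chamber Warm-up & Sectional Block

Two intervals overlap when each starts before the other ends.
Sorted by start: Chamber Block, Sectional Block, Chamber Warm-up, Brass Overdub.
Sectional Block starts before Chamber Block ends → Chamber Block and Sectional Block overlap.
Chamber Warm-up starts before Chamber Block ends → Chamber Block and Chamber Warm-up overlap.
Brass Overdub starts after Chamber Block ends.
Chamber Warm-up starts before Sectional Block ends → Sectional Block and Chamber Warm-up overlap.
Brass Overdub starts after Sectional Block ends.
Brass Overdub starts exactly when Chamber Warm-up ends (back-to-back, no overlap).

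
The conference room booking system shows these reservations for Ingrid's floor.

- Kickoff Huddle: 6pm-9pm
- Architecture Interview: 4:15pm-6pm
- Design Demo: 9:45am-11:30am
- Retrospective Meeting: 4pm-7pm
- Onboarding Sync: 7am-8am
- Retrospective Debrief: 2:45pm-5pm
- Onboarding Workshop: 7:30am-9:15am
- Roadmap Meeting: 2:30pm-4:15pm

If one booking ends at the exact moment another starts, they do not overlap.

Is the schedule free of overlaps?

Sorted by start: Onboarding Sync, Onboarding Workshop, Design Demo, Roadmap Meeting, Retrospective Debrief, Retrospective Meeting, Architecture Interview, Kickoff Huddle.
Onboarding Workshop starts before Onboarding Sync ends → Onboarding Sync and Onboarding Workshop overlap.
That's a conflict, so the schedule is not conflict-free.

No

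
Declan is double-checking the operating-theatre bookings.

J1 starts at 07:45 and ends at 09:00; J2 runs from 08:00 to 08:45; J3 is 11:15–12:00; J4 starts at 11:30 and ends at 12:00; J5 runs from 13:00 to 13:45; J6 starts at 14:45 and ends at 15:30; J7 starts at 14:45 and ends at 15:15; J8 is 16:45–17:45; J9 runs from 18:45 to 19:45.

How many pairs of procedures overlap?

Sorted by start: J1, J2, J3, J4, J5, J6, J7, J8, J9.
J2 starts before J1 ends → J1 and J2 overlap.
J3 starts after J1 ends — done with J1.
J3 starts after J2 ends — done with J2.
J4 starts before J3 ends → J3 and J4 overlap.
J5 starts after J3 ends — done with J3.
J5 starts after J4 ends — done with J4.
J6 starts after J5 ends — done with J5.
J7 starts before J6 ends → J6 and J7 overlap.
J8 starts after J6 ends — done with J6.
J8 starts after J7 ends — done with J7.
J9 starts after J8 ends.
Overlapping pairs: J1 & J2, J3 & J4, J6 & J7 — 3 in total.

3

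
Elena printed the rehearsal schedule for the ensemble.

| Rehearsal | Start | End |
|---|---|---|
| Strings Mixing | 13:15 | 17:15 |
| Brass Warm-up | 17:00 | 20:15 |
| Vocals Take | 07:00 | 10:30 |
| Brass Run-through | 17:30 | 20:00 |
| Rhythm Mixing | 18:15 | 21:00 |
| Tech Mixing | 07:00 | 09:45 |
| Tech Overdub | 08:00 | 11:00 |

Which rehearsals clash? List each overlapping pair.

Sorted by start: Tech Mixing, Vocals Take, Tech Overdub, Strings Mixing, Brass Warm-up, Brass Run-through, Rhythm Mixing.
Vocals Take starts before Tech Mixing ends → Tech Mixing and Vocals Take overlap.
Tech Overdub starts before Tech Mixing ends → Tech Mixing and Tech Overdub overlap.
Strings Mixing starts after Tech Mixing ends; Tech Mixing is clear from here.
Tech Overdub starts before Vocals Take ends → Vocals Take and Tech Overdub overlap.
Strings Mixing starts after Vocals Take ends; Vocals Take is clear from here.
Strings Mixing starts after Tech Overdub ends; Tech Overdub is clear from here.
Brass Warm-up starts before Strings Mixing ends → Strings Mixing and Brass Warm-up overlap.
Brass Run-through starts after Strings Mixing ends; Strings Mixing is clear from here.
Brass Run-through starts before Brass Warm-up ends → Brass Warm-up and Brass Run-through overlap.
Rhythm Mixing starts before Brass Warm-up ends → Brass Warm-up and Rhythm Mixing overlap.
Rhythm Mixing starts before Brass Run-through ends → Brass Run-through and Rhythm Mixing overlap.

Brass Run-through & Brass Warm-up, Brass Run-through & Rhythm Mixing, Brass Warm-up & Rhythm Mixing, Brass Warm-up & Strings Mixing, Tech Mixing & Tech Overdub, Tech Mixing & Vocals Take, Tech Overdub & Vocals Take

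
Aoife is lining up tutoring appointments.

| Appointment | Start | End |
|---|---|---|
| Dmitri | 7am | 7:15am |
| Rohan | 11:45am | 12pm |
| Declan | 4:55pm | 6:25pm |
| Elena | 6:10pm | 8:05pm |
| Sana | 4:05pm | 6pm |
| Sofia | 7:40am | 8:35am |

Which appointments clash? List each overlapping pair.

Check each pair: they overlap iff neither finishes before the other starts.
Sorted by start: Dmitri, Sofia, Rohan, Sana, Declan, Elena.
Sofia starts after Dmitri ends, so nothing later overlaps Dmitri either.
Rohan starts after Sofia ends, so nothing later overlaps Sofia either.
Sana starts after Rohan ends, so nothing later overlaps Rohan either.
Declan starts before Sana ends → Sana and Declan overlap.
Elena starts after Sana ends.
Elena starts before Declan ends → Declan and Elena overlap.

Declan & Elena, Declan & Sana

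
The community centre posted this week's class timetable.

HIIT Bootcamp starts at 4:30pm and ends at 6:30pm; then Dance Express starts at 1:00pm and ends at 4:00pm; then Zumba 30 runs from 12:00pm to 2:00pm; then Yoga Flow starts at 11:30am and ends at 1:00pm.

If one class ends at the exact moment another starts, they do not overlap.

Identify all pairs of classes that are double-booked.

Dance Express & Zumba 30, Yoga Flow & Zumba 30

Sorted by start: Yoga Flow, Zumba 30, Dance Express, HIIT Bootcamp.
Zumba 30 starts before Yoga Flow ends → Yoga Flow and Zumba 30 overlap.
Dance Express starts exactly when Yoga Flow ends (back-to-back, no overlap); Yoga Flow is clear from here.
Dance Express starts before Zumba 30 ends → Zumba 30 and Dance Express overlap.
HIIT Bootcamp starts after Zumba 30 ends.
HIIT Bootcamp starts after Dance Express ends.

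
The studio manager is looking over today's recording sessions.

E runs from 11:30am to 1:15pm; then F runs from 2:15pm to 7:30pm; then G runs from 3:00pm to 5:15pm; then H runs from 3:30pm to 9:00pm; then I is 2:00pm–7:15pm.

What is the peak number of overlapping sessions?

4

Sweep the timeline, counting +1 at each start and −1 at each end (ends before starts at a tie):
11:30am start E → 1
1:15pm end E → 0
2:00pm start I → 1
2:15pm start F → 2
3:00pm start G → 3
3:30pm start H → 4
5:15pm end G → 3
7:15pm end I → 2
7:30pm end F → 1
9:00pm end H → 0
Peak is 4, at 3:30pm (F, G, H, I).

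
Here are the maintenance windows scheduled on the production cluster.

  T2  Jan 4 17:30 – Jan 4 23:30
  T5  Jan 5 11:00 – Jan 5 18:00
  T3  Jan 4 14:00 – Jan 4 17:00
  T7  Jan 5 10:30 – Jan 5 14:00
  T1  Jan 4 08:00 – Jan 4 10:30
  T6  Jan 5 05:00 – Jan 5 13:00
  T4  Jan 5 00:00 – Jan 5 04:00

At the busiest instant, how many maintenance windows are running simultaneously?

3

Sort all start/end points and keep a running count:
Jan 4 08:00 start T1 → 1
Jan 4 10:30 end T1 → 0
Jan 4 14:00 start T3 → 1
Jan 4 17:00 end T3 → 0
Jan 4 17:30 start T2 → 1
Jan 4 23:30 end T2 → 0
Jan 5 00:00 start T4 → 1
Jan 5 04:00 end T4 → 0
Jan 5 05:00 start T6 → 1
Jan 5 10:30 start T7 → 2
Jan 5 11:00 start T5 → 3
Jan 5 13:00 end T6 → 2
Jan 5 14:00 end T7 → 1
Jan 5 18:00 end T5 → 0
Peak is 3, at Jan 5 11:00 (T5, T6, T7).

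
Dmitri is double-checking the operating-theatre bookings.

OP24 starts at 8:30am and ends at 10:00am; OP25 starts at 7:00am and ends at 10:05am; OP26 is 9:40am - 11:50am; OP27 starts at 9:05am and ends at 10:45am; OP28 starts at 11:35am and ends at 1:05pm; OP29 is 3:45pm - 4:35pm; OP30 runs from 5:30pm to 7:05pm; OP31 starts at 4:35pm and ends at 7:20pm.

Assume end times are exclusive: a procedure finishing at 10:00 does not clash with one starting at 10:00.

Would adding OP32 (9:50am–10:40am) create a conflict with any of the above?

Yes — it overlaps OP24, OP25, OP26, OP27

OP25: starts 7:00am before OP32 ends 10:40am, and ends 10:05am after OP32 starts 9:50am → overlap.
OP24: starts 8:30am before OP32 ends 10:40am, and ends 10:00am after OP32 starts 9:50am → overlap.
OP27: starts 9:05am before OP32 ends 10:40am, and ends 10:45am after OP32 starts 9:50am → overlap.
OP26: starts 9:40am before OP32 ends 10:40am, and ends 11:50am after OP32 starts 9:50am → overlap.
OP28: starts 11:35am at or after OP32 ends 10:40am → clear.
OP29: starts 3:45pm at or after OP32 ends 10:40am → clear.
OP31: starts 4:35pm at or after OP32 ends 10:40am → clear.
OP30: starts 5:30pm at or after OP32 ends 10:40am → clear.
OP32 overlaps OP24, OP25, OP26, OP27.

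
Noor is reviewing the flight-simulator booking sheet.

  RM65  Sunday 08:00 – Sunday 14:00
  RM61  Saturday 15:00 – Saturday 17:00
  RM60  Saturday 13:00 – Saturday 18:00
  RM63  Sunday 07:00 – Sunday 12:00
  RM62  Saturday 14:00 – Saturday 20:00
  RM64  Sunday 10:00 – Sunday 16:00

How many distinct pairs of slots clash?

Check each pair: they overlap iff neither finishes before the other starts.
Sorted by start: RM60, RM62, RM61, RM63, RM65, RM64.
RM62 starts before RM60 ends → RM60 and RM62 overlap.
RM61 starts before RM60 ends → RM60 and RM61 overlap.
RM63 starts after RM60 ends, so RM60 has no further overlaps.
RM61 starts before RM62 ends → RM62 and RM61 overlap.
RM63 starts after RM62 ends, so RM62 has no further overlaps.
RM63 starts after RM61 ends, so RM61 has no further overlaps.
RM65 starts before RM63 ends → RM63 and RM65 overlap.
RM64 starts before RM63 ends → RM63 and RM64 overlap.
RM64 starts before RM65 ends → RM65 and RM64 overlap.
Overlapping pairs: RM60 & RM61, RM60 & RM62, RM61 & RM62, RM63 & RM64, RM63 & RM65, RM64 & RM65 — 6 in total.

6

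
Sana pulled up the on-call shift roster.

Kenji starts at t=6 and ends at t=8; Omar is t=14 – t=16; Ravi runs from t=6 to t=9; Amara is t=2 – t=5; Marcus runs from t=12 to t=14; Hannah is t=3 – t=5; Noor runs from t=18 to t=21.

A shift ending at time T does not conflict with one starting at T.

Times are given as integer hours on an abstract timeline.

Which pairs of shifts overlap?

Amara & Hannah, Kenji & Ravi

Sorted by start: Amara, Hannah, Ravi, Kenji, Marcus, Omar, Noor.
Hannah starts before Amara ends → Amara and Hannah overlap.
Ravi starts after Amara ends, so Amara has no further overlaps.
Ravi starts after Hannah ends, so Hannah has no further overlaps.
Kenji starts before Ravi ends → Ravi and Kenji overlap.
Marcus starts after Ravi ends, so Ravi has no further overlaps.
Marcus starts after Kenji ends, so Kenji has no further overlaps.
Omar starts exactly when Marcus ends (back-to-back, no overlap), so Marcus has no further overlaps.
Noor starts after Omar ends.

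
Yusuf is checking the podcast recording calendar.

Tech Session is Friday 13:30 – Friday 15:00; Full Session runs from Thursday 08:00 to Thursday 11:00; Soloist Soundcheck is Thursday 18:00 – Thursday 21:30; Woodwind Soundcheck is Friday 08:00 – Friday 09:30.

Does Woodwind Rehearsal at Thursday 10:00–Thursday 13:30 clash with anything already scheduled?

Full Session: starts Thursday 08:00 before Woodwind Rehearsal ends Thursday 13:30, and ends Thursday 11:00 after Woodwind Rehearsal starts Thursday 10:00 → overlap.
Soloist Soundcheck: starts Thursday 18:00 at or after Woodwind Rehearsal ends Thursday 13:30 → clear.
Woodwind Soundcheck: starts Friday 08:00 at or after Woodwind Rehearsal ends Thursday 13:30 → clear.
Tech Session: starts Friday 13:30 at or after Woodwind Rehearsal ends Thursday 13:30 → clear.
Woodwind Rehearsal overlaps Full Session.

Yes — it overlaps Full Session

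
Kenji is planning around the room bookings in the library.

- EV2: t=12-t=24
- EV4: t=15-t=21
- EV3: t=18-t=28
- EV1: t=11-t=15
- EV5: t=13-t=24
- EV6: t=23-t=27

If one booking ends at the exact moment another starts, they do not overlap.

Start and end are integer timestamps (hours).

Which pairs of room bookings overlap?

Two intervals overlap when each starts before the other ends.
Sorted by start: EV1, EV2, EV5, EV4, EV3, EV6.
EV2 starts before EV1 ends → EV1 and EV2 overlap.
EV5 starts before EV1 ends → EV1 and EV5 overlap.
EV4 starts exactly when EV1 ends (back-to-back, no overlap) — done with EV1.
EV5 starts before EV2 ends → EV2 and EV5 overlap.
EV4 starts before EV2 ends → EV2 and EV4 overlap.
EV3 starts before EV2 ends → EV2 and EV3 overlap.
EV6 starts before EV2 ends → EV2 and EV6 overlap.
EV4 starts before EV5 ends → EV5 and EV4 overlap.
EV3 starts before EV5 ends → EV5 and EV3 overlap.
EV6 starts before EV5 ends → EV5 and EV6 overlap.
EV3 starts before EV4 ends → EV4 and EV3 overlap.
EV6 starts after EV4 ends.
EV6 starts before EV3 ends → EV3 and EV6 overlap.

EV1 & EV2, EV1 & EV5, EV2 & EV3, EV2 & EV4, EV2 & EV5, EV2 & EV6, EV3 & EV4, EV3 & EV5, EV3 & EV6, EV4 & EV5, EV5 & EV6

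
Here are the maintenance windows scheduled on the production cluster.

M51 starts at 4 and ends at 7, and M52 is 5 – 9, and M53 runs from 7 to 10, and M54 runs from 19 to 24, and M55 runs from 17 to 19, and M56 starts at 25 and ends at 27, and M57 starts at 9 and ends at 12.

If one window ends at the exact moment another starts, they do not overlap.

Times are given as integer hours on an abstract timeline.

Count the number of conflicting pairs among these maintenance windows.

Sorted by start: M51, M52, M53, M57, M55, M54, M56.
M52 starts before M51 ends → M51 and M52 overlap.
M53 starts exactly when M51 ends (back-to-back, no overlap), so M51 has no further overlaps.
M53 starts before M52 ends → M52 and M53 overlap.
M57 starts exactly when M52 ends (back-to-back, no overlap), so M52 has no further overlaps.
M57 starts before M53 ends → M53 and M57 overlap.
M55 starts after M53 ends, so M53 has no further overlaps.
M55 starts after M57 ends, so M57 has no further overlaps.
M54 starts exactly when M55 ends (back-to-back, no overlap), so M55 has no further overlaps.
M56 starts after M54 ends.
Overlapping pairs: M51 & M52, M52 & M53, M53 & M57 — 3 in total.

3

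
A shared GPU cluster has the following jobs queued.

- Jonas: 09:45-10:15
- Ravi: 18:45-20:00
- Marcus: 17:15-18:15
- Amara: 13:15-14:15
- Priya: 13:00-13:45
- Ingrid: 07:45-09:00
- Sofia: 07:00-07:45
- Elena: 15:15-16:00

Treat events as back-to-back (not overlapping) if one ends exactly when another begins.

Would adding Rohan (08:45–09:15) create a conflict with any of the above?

Yes — it overlaps Ingrid

Sofia: ends 07:45 at or before Rohan starts 08:45 → clear.
Ingrid: starts 07:45 before Rohan ends 09:15, and ends 09:00 after Rohan starts 08:45 → overlap.
Jonas: starts 09:45 at or after Rohan ends 09:15 → clear.
Priya: starts 13:00 at or after Rohan ends 09:15 → clear.
Amara: starts 13:15 at or after Rohan ends 09:15 → clear.
Elena: starts 15:15 at or after Rohan ends 09:15 → clear.
Marcus: starts 17:15 at or after Rohan ends 09:15 → clear.
Ravi: starts 18:45 at or after Rohan ends 09:15 → clear.
Rohan overlaps Ingrid.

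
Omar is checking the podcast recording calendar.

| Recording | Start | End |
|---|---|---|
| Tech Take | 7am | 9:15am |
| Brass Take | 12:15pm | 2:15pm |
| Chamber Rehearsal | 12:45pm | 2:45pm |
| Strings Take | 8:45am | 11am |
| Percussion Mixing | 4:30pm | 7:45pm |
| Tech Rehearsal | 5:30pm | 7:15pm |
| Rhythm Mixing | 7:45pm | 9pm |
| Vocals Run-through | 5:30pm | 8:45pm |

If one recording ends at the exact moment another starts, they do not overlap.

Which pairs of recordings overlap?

Brass Take & Chamber Rehearsal, Percussion Mixing & Tech Rehearsal, Percussion Mixing & Vocals Run-through, Rhythm Mixing & Vocals Run-through, Strings Take & Tech Take, Tech Rehearsal & Vocals Run-through

Sorted by start: Tech Take, Strings Take, Brass Take, Chamber Rehearsal, Percussion Mixing, Tech Rehearsal, Vocals Run-through, Rhythm Mixing.
Strings Take starts before Tech Take ends → Tech Take and Strings Take overlap.
Brass Take starts after Tech Take ends — done with Tech Take.
Brass Take starts after Strings Take ends — done with Strings Take.
Chamber Rehearsal starts before Brass Take ends → Brass Take and Chamber Rehearsal overlap.
Percussion Mixing starts after Brass Take ends — done with Brass Take.
Percussion Mixing starts after Chamber Rehearsal ends — done with Chamber Rehearsal.
Tech Rehearsal starts before Percussion Mixing ends → Percussion Mixing and Tech Rehearsal overlap.
Vocals Run-through starts before Percussion Mixing ends → Percussion Mixing and Vocals Run-through overlap.
Rhythm Mixing starts exactly when Percussion Mixing ends (back-to-back, no overlap).
Vocals Run-through starts before Tech Rehearsal ends → Tech Rehearsal and Vocals Run-through overlap.
Rhythm Mixing starts after Tech Rehearsal ends.
Rhythm Mixing starts before Vocals Run-through ends → Vocals Run-through and Rhythm Mixing overlap.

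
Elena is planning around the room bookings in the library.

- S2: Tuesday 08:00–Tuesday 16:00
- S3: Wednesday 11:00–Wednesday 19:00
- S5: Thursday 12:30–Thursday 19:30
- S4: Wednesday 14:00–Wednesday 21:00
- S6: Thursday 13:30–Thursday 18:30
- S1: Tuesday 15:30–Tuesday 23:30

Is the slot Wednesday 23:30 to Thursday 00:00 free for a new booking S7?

Yes — the slot is free

S2: ends Tuesday 16:00 at or before S7 starts Wednesday 23:30 → clear.
S1: ends Tuesday 23:30 at or before S7 starts Wednesday 23:30 → clear.
S3: ends Wednesday 19:00 at or before S7 starts Wednesday 23:30 → clear.
S4: ends Wednesday 21:00 at or before S7 starts Wednesday 23:30 → clear.
S5: starts Thursday 12:30 at or after S7 ends Thursday 00:00 → clear.
S6: starts Thursday 13:30 at or after S7 ends Thursday 00:00 → clear.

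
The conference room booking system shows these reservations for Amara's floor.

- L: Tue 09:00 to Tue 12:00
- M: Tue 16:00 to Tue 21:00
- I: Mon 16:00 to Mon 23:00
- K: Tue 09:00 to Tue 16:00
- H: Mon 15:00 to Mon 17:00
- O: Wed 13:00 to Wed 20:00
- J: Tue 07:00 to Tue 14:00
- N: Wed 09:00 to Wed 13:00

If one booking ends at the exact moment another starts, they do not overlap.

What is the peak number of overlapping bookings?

Sweep the timeline, counting +1 at each start and −1 at each end (ends before starts at a tie):
Mon 15:00 start H → 1
Mon 16:00 start I → 2
Mon 17:00 end H → 1
Mon 23:00 end I → 0
Tue 07:00 start J → 1
Tue 09:00 start K → 2
Tue 09:00 start L → 3
Tue 12:00 end L → 2
Tue 14:00 end J → 1
Tue 16:00 end K → 0
Tue 16:00 start M → 1
Tue 21:00 end M → 0
Wed 09:00 start N → 1
Wed 13:00 end N → 0
Wed 13:00 start O → 1
Wed 20:00 end O → 0
Peak is 3, at Tue 09:00 (J, K, L).

3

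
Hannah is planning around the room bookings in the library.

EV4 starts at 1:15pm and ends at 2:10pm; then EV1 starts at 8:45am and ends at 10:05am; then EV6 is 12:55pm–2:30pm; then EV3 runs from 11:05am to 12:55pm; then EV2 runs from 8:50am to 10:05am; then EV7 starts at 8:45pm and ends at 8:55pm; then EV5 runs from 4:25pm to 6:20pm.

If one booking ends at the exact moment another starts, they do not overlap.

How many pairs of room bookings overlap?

Two intervals overlap when each starts before the other ends.
Sorted by start: EV1, EV2, EV3, EV6, EV4, EV5, EV7.
EV2 starts before EV1 ends → EV1 and EV2 overlap.
EV3 starts after EV1 ends — done with EV1.
EV3 starts after EV2 ends — done with EV2.
EV6 starts exactly when EV3 ends (back-to-back, no overlap) — done with EV3.
EV4 starts before EV6 ends → EV6 and EV4 overlap.
EV5 starts after EV6 ends — done with EV6.
EV5 starts after EV4 ends — done with EV4.
EV7 starts after EV5 ends.
Overlapping pairs: EV1 & EV2, EV4 & EV6 — 2 in total.

2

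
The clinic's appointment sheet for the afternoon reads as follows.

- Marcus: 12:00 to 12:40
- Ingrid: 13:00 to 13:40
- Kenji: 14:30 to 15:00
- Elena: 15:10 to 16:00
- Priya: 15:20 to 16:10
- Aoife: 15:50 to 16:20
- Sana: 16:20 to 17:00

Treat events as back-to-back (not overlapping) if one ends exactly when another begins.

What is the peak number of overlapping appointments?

3

Walk through starts and ends in time order (an end at T is processed before a start at T):
12:00 start Marcus → 1
12:40 end Marcus → 0
13:00 start Ingrid → 1
13:40 end Ingrid → 0
14:30 start Kenji → 1
15:00 end Kenji → 0
15:10 start Elena → 1
15:20 start Priya → 2
15:50 start Aoife → 3
16:00 end Elena → 2
16:10 end Priya → 1
16:20 end Aoife → 0
16:20 start Sana → 1
17:00 end Sana → 0
Peak is 3, at 15:50 (Aoife, Elena, Priya).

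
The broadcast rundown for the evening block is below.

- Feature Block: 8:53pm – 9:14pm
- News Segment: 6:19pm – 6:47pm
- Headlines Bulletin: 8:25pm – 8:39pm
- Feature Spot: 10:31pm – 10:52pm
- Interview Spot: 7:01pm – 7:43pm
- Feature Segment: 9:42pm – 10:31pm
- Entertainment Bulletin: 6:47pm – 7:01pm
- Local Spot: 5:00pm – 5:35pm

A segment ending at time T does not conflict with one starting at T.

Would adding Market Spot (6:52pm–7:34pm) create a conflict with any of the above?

Yes — it overlaps Entertainment Bulletin, Interview Spot

Local Spot: ends 5:35pm at or before Market Spot starts 6:52pm → clear.
News Segment: ends 6:47pm at or before Market Spot starts 6:52pm → clear.
Entertainment Bulletin: starts 6:47pm before Market Spot ends 7:34pm, and ends 7:01pm after Market Spot starts 6:52pm → overlap.
Interview Spot: starts 7:01pm before Market Spot ends 7:34pm, and ends 7:43pm after Market Spot starts 6:52pm → overlap.
Headlines Bulletin: starts 8:25pm at or after Market Spot ends 7:34pm → clear.
Feature Block: starts 8:53pm at or after Market Spot ends 7:34pm → clear.
Feature Segment: starts 9:42pm at or after Market Spot ends 7:34pm → clear.
Feature Spot: starts 10:31pm at or after Market Spot ends 7:34pm → clear.
Market Spot overlaps Entertainment Bulletin, Interview Spot.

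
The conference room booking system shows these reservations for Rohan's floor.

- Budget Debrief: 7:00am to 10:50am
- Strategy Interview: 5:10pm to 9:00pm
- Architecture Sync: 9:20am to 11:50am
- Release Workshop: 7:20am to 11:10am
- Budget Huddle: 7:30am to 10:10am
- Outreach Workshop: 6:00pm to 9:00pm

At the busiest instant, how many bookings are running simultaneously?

4

Sort all start/end points and keep a running count:
7:00am start Budget Debrief → 1
7:20am start Release Workshop → 2
7:30am start Budget Huddle → 3
9:20am start Architecture Sync → 4
10:10am end Budget Huddle → 3
10:50am end Budget Debrief → 2
11:10am end Release Workshop → 1
11:50am end Architecture Sync → 0
5:10pm start Strategy Interview → 1
6:00pm start Outreach Workshop → 2
9:00pm end Outreach Workshop → 1
9:00pm end Strategy Interview → 0
Peak is 4, at 9:20am (Architecture Sync, Budget Debrief, Budget Huddle, Release Workshop).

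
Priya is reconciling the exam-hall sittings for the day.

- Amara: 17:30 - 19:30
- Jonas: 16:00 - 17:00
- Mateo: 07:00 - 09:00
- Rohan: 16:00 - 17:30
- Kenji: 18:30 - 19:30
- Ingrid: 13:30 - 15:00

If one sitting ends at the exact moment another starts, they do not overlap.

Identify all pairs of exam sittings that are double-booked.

Amara & Kenji, Jonas & Rohan

Sorted by start: Mateo, Ingrid, Rohan, Jonas, Amara, Kenji.
Ingrid starts after Mateo ends — done with Mateo.
Rohan starts after Ingrid ends — done with Ingrid.
Jonas starts before Rohan ends → Rohan and Jonas overlap.
Amara starts exactly when Rohan ends (back-to-back, no overlap) — done with Rohan.
Amara starts after Jonas ends — done with Jonas.
Kenji starts before Amara ends → Amara and Kenji overlap.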